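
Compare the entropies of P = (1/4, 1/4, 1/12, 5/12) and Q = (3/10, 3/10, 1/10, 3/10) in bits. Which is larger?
Q

Computing entropies in bits:
H(P) = 1.8250
H(Q) = 1.8955

Distribution Q has higher entropy.

Intuition: The distribution closer to uniform (more spread out) has higher entropy.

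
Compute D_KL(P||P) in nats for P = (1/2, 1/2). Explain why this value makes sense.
0.0000 nats

KL divergence satisfies the Gibbs inequality: D_KL(P||Q) ≥ 0 for all distributions P, Q.

D_KL(P||Q) = Σ p(x) log(p(x)/q(x))
Each term is p(x) × log_e(p(x)/p(x)) = p(x) × log_e(1) = 0, so the sum is 0.
D_KL(P||Q) = 0.0000 nats

When P = Q, the KL divergence is exactly 0, as there is no 'divergence' between identical distributions.

This non-negativity is a fundamental property: relative entropy cannot be negative because it measures how different Q is from P.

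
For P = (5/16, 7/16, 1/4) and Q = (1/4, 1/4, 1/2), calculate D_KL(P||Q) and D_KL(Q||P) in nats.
D_KL(P||Q) = 0.1413, D_KL(Q||P) = 0.1509

KL divergence is not symmetric: D_KL(P||Q) ≠ D_KL(Q||P) in general.

D_KL(P||Q) = 0.1413 nats
D_KL(Q||P) = 0.1509 nats

No, they are not equal!

This asymmetry is why KL divergence is not a true distance metric.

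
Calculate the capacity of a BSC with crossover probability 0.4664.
0.0033 bits

For a binary symmetric channel (BSC) with error probability p:
Capacity C = 1 - H(p) bits per symbol

where H(p) = -p log₂(p) - (1-p) log₂(1-p) is the binary entropy function.

H(0.4664) = 0.9967 bits
C = 1 - 0.9967 = 0.0033 bits per symbol

This means we can reliably transmit up to 0.0033 bits of information per channel use.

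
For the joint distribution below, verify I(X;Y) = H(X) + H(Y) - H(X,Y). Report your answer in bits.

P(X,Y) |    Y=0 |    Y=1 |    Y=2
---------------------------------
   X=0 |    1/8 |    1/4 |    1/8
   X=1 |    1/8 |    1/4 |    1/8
I(X;Y) = 0.0000 bits

Mutual information has multiple equivalent forms:
- I(X;Y) = H(X) - H(X|Y)
- I(X;Y) = H(Y) - H(Y|X)
- I(X;Y) = H(X) + H(Y) - H(X,Y)

Computing all quantities:
H(X) = 1.0000, H(Y) = 1.5000, H(X,Y) = 2.5000
H(X|Y) = 1.0000, H(Y|X) = 1.5000

Verification:
H(X) - H(X|Y) = 1.0000 - 1.0000 = 0.0000
H(Y) - H(Y|X) = 1.5000 - 1.5000 = 0.0000
H(X) + H(Y) - H(X,Y) = 1.0000 + 1.5000 - 2.5000 = 0.0000

All forms give I(X;Y) = 0.0000 bits. ✓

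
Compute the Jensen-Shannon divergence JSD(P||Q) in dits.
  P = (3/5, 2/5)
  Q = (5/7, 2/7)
0.0032 dits

Jensen-Shannon divergence is:
JSD(P||Q) = 0.5 × D_KL(P||M) + 0.5 × D_KL(Q||M)
where M = 0.5 × (P + Q) is the mixture distribution.

M = 0.5 × (3/5, 2/5) + 0.5 × (5/7, 2/7) = (23/35, 12/35)

D_KL(P||M) = 0.0031 dits
D_KL(Q||M) = 0.0032 dits

JSD(P||Q) = 0.5 × 0.0031 + 0.5 × 0.0032 = 0.0032 dits

Unlike KL divergence, JSD is symmetric and bounded: 0 ≤ JSD ≤ log(2).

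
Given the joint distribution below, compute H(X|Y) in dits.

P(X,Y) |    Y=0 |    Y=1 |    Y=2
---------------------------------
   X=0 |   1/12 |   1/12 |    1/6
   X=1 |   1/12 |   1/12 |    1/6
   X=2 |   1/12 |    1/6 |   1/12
0.4607 dits

Using the chain rule: H(X|Y) = H(X,Y) - H(Y)

First, compute H(X,Y) = 0.9287 dits

Marginal P(Y) = (1/4, 1/3, 5/12)
H(Y) = 0.4680 dits

H(X|Y) = H(X,Y) - H(Y) = 0.9287 - 0.4680 = 0.4607 dits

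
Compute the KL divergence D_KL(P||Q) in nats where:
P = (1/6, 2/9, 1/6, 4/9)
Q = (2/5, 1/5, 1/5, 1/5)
0.2020 nats

KL divergence: D_KL(P||Q) = Σ p(x) log(p(x)/q(x))

Computing term by term:
  x=0: 1/6 × log_e[(1/6)/(2/5)] = 1/6 × -0.8755 = -0.1459
  x=1: 2/9 × log_e[(2/9)/(1/5)] = 2/9 × 0.1054 = 0.0234
  x=2: 1/6 × log_e[(1/6)/(1/5)] = 1/6 × -0.1823 = -0.0304
  x=3: 4/9 × log_e[(4/9)/(1/5)] = 4/9 × 0.7985 = 0.3549

D_KL(P||Q) = 0.2020 nats

Note: KL divergence is always non-negative and equals 0 iff P = Q.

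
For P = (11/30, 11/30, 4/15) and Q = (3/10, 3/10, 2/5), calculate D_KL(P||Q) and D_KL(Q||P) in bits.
D_KL(P||Q) = 0.0563, D_KL(Q||P) = 0.0603

KL divergence is not symmetric: D_KL(P||Q) ≠ D_KL(Q||P) in general.

D_KL(P||Q) = 0.0563 bits
D_KL(Q||P) = 0.0603 bits

No, they are not equal!

This asymmetry is why KL divergence is not a true distance metric.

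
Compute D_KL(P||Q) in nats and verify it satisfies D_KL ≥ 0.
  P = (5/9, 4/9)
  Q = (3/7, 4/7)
0.0325 nats

KL divergence satisfies the Gibbs inequality: D_KL(P||Q) ≥ 0 for all distributions P, Q.

D_KL(P||Q) = Σ p(x) log(p(x)/q(x))
Term by term:
  x=0: 5/9 × log_e[(5/9)/(3/7)] = 0.1442
  x=1: 4/9 × log_e[(4/9)/(4/7)] = -0.1117
D_KL(P||Q) = 0.0325 nats

D_KL(P||Q) = 0.0325 ≥ 0 ✓

This non-negativity is a fundamental property: relative entropy cannot be negative because it measures how different Q is from P.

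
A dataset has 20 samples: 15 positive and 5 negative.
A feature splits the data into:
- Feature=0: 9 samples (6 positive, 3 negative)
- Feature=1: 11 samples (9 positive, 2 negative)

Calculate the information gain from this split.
0.0218 bits

Information Gain = H(Y) - H(Y|Feature)

Before split:
P(positive) = 15/20 = 0.7500
H(Y) = 0.8113 bits

After split:
Feature=0: H = 0.9183 bits (weight = 9/20)
Feature=1: H = 0.6840 bits (weight = 11/20)
H(Y|Feature) = (9/20)×0.9183 + (11/20)×0.6840 = 0.7895 bits

Information Gain = 0.8113 - 0.7895 = 0.0218 bits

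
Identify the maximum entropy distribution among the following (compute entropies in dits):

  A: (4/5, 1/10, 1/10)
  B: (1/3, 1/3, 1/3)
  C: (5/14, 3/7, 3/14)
B

For a discrete distribution over n outcomes, entropy is maximized by the uniform distribution.

Computing entropies:
H(A) = 0.2775 dits
H(B) = 0.4771 dits
H(C) = 0.4608 dits

The uniform distribution (where all probabilities equal 1/3) achieves the maximum entropy of log_10(3) = 0.4771 dits.

Distribution B has the highest entropy.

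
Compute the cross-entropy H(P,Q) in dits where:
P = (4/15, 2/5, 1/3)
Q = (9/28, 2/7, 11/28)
0.4843 dits

Cross-entropy: H(P,Q) = -Σ p(x) log q(x)

Alternatively: H(P,Q) = H(P) + D_KL(P||Q)
H(P) = 0.4713 dits
D_KL(P||Q) = 0.0130 dits

H(P,Q) = 0.4713 + 0.0130 = 0.4843 dits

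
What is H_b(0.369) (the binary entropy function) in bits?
0.9499 bits

The binary entropy function is:
H(p) = -p log(p) - (1-p) log(1-p)

H(0.369) = -0.369 × log_2(0.369) - 0.631 × log_2(0.631)
H(0.369) = 0.9499 bits

Note: Binary entropy is maximized at p=0.5 (H=1 bit) and minimized at p=0 or p=1 (H=0).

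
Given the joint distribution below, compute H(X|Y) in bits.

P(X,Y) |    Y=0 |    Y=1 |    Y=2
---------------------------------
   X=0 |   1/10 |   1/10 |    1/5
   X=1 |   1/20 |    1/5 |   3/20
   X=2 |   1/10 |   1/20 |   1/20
1.4253 bits

Using the chain rule: H(X|Y) = H(X,Y) - H(Y)

First, compute H(X,Y) = 2.9842 bits

Marginal P(Y) = (1/4, 7/20, 2/5)
H(Y) = 1.5589 bits

H(X|Y) = H(X,Y) - H(Y) = 2.9842 - 1.5589 = 1.4253 bits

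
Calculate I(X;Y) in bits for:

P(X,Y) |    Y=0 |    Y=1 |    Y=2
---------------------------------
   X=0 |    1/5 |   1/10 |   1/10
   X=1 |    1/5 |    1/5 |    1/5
0.0200 bits

Mutual information: I(X;Y) = H(X) + H(Y) - H(X,Y)

Marginals:
P(X) = (2/5, 3/5), H(X) = 0.9710 bits
P(Y) = (2/5, 3/10, 3/10), H(Y) = 1.5710 bits

Joint entropy: H(X,Y) = 2.5219 bits

I(X;Y) = 0.9710 + 1.5710 - 2.5219 = 0.0200 bits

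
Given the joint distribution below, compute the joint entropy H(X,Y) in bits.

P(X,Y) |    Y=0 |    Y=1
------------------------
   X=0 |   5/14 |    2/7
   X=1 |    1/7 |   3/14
1.9242 bits

Joint entropy is H(X,Y) = -Σ_{x,y} p(x,y) log p(x,y).

Summing over all non-zero entries:
H(X,Y) = -[5/14·log_2(5/14) + 2/7·log_2(2/7) + 1/7·log_2(1/7) + 3/14·log_2(3/14)]
H(X,Y) = 1.9242 bits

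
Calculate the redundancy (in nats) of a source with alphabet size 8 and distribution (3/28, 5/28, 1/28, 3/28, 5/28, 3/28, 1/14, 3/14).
0.1086 nats

Redundancy measures how far a source is from maximum entropy:
R = H_max - H(X)

Maximum entropy for 8 symbols: H_max = log_e(8) = 2.0794 nats
Actual entropy: H(X) = 1.9708 nats
Redundancy: R = 2.0794 - 1.9708 = 0.1086 nats

This redundancy represents potential for compression: the source could be compressed by 0.1086 nats per symbol.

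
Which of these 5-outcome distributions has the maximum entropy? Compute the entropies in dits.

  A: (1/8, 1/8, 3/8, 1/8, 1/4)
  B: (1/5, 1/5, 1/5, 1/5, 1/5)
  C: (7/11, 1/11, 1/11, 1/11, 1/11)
B

For a discrete distribution over n outcomes, entropy is maximized by the uniform distribution.

Computing entropies:
H(A) = 0.6489 dits
H(B) = 0.6990 dits
H(C) = 0.5036 dits

The uniform distribution (where all probabilities equal 1/5) achieves the maximum entropy of log_10(5) = 0.6990 dits.

Distribution B has the highest entropy.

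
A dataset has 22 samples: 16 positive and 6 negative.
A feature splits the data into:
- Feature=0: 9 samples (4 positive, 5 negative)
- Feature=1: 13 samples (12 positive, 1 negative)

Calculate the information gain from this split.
0.2087 bits

Information Gain = H(Y) - H(Y|Feature)

Before split:
P(positive) = 16/22 = 0.7273
H(Y) = 0.8454 bits

After split:
Feature=0: H = 0.9911 bits (weight = 9/22)
Feature=1: H = 0.3912 bits (weight = 13/22)
H(Y|Feature) = (9/22)×0.9911 + (13/22)×0.3912 = 0.6366 bits

Information Gain = 0.8454 - 0.6366 = 0.2087 bits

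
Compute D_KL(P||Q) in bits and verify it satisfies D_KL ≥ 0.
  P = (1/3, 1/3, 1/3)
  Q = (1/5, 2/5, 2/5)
0.0703 bits

KL divergence satisfies the Gibbs inequality: D_KL(P||Q) ≥ 0 for all distributions P, Q.

D_KL(P||Q) = Σ p(x) log(p(x)/q(x))
Term by term:
  x=0: 1/3 × log_2[(1/3)/(1/5)] = 0.2457
  x=1: 1/3 × log_2[(1/3)/(2/5)] = -0.0877
  x=2: 1/3 × log_2[(1/3)/(2/5)] = -0.0877
D_KL(P||Q) = 0.0703 bits

D_KL(P||Q) = 0.0703 ≥ 0 ✓

This non-negativity is a fundamental property: relative entropy cannot be negative because it measures how different Q is from P.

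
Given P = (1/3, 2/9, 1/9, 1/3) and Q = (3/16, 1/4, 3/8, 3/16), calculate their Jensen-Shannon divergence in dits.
0.0256 dits

Jensen-Shannon divergence is:
JSD(P||Q) = 0.5 × D_KL(P||M) + 0.5 × D_KL(Q||M)
where M = 0.5 × (P + Q) is the mixture distribution.

M = 0.5 × (1/3, 2/9, 1/9, 1/3) + 0.5 × (3/16, 1/4, 3/8, 3/16) = (0.260417, 0.236111, 0.243056, 0.260417)

D_KL(P||M) = 0.0279 dits
D_KL(Q||M) = 0.0233 dits

JSD(P||Q) = 0.5 × 0.0279 + 0.5 × 0.0233 = 0.0256 dits

Unlike KL divergence, JSD is symmetric and bounded: 0 ≤ JSD ≤ log(2).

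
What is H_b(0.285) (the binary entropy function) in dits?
0.2595 dits

The binary entropy function is:
H(p) = -p log(p) - (1-p) log(1-p)

H(0.285) = -0.285 × log_10(0.285) - 0.715 × log_10(0.715)
H(0.285) = 0.2595 dits

Note: Binary entropy is maximized at p=0.5 (H=1 bit) and minimized at p=0 or p=1 (H=0).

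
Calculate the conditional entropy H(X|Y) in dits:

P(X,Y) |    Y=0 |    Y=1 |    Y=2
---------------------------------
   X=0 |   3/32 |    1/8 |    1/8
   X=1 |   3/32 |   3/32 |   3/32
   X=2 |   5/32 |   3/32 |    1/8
0.4698 dits

Using the chain rule: H(X|Y) = H(X,Y) - H(Y)

First, compute H(X,Y) = 0.9465 dits

Marginal P(Y) = (11/32, 5/16, 11/32)
H(Y) = 0.4767 dits

H(X|Y) = H(X,Y) - H(Y) = 0.9465 - 0.4767 = 0.4698 dits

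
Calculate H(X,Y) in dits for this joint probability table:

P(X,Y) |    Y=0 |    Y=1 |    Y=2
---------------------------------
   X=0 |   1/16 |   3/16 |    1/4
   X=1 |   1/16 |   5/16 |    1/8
0.7081 dits

Joint entropy is H(X,Y) = -Σ_{x,y} p(x,y) log p(x,y).

Summing over all non-zero entries:
H(X,Y) = -[1/16·log_10(1/16) + 3/16·log_10(3/16) + 1/4·log_10(1/4) + 1/16·log_10(1/16) + 5/16·log_10(5/16) + 1/8·log_10(1/8)]
H(X,Y) = 0.7081 dits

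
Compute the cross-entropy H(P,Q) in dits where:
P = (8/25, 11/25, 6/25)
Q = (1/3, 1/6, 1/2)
0.5673 dits

Cross-entropy: H(P,Q) = -Σ p(x) log q(x)

Alternatively: H(P,Q) = H(P) + D_KL(P||Q)
H(P) = 0.4640 dits
D_KL(P||Q) = 0.1033 dits

H(P,Q) = 0.4640 + 0.1033 = 0.5673 dits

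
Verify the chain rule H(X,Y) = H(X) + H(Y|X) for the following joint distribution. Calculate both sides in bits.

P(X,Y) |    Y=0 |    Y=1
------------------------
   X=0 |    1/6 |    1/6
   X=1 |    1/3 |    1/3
H(X,Y) = 1.9183, H(X) = 0.9183, H(Y|X) = 1.0000 (all in bits)

Chain rule: H(X,Y) = H(X) + H(Y|X)

Left side — joint entropy directly:
H(X,Y) = -Σ p(x,y) log p(x,y) = 1.9183 bits

Right side — compute H(Y|X) from the conditional distributions:
P(X) = (1/3, 2/3), so H(X) = 0.9183 bits
H(Y|X) = Σ_x P(X=x) · H(Y|X=x):
  P(Y|X=0) = (1/2, 1/2), H(Y|X=0) = 1.0000, weight P(X=0) = 1/3
  P(Y|X=1) = (1/2, 1/2), H(Y|X=1) = 1.0000, weight P(X=1) = 2/3
H(Y|X) = 1.0000 bits

H(X) + H(Y|X) = 0.9183 + 1.0000 = 1.9183 bits

Both sides equal 1.9183 bits. ✓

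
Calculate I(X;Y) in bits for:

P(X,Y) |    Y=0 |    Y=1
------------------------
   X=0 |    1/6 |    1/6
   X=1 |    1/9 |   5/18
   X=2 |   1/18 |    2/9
0.0488 bits

Mutual information: I(X;Y) = H(X) + H(Y) - H(X,Y)

Marginals:
P(X) = (1/3, 7/18, 5/18), H(X) = 1.5715 bits
P(Y) = (1/3, 2/3), H(Y) = 0.9183 bits

Joint entropy: H(X,Y) = 2.4411 bits

I(X;Y) = 1.5715 + 0.9183 - 2.4411 = 0.0488 bits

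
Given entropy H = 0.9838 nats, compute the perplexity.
2.6746

Perplexity is e^H (or exp(H) for natural log).

H = 0.9838 nats
Perplexity = e^0.9838 = 2.6746

Interpretation: The model's uncertainty is equivalent to choosing uniformly among 2.7 options.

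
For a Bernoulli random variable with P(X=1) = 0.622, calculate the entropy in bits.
0.9566 bits

The binary entropy function is:
H(p) = -p log(p) - (1-p) log(1-p)

H(0.622) = -0.622 × log_2(0.622) - 0.378 × log_2(0.378)
H(0.622) = 0.9566 bits

Note: Binary entropy is maximized at p=0.5 (H=1 bit) and minimized at p=0 or p=1 (H=0).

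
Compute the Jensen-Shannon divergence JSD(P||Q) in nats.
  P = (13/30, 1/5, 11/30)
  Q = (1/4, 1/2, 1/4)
0.0512 nats

Jensen-Shannon divergence is:
JSD(P||Q) = 0.5 × D_KL(P||M) + 0.5 × D_KL(Q||M)
where M = 0.5 × (P + Q) is the mixture distribution.

M = 0.5 × (13/30, 1/5, 11/30) + 0.5 × (1/4, 1/2, 1/4) = (0.341667, 7/20, 0.308333)

D_KL(P||M) = 0.0546 nats
D_KL(Q||M) = 0.0478 nats

JSD(P||Q) = 0.5 × 0.0546 + 0.5 × 0.0478 = 0.0512 nats

Unlike KL divergence, JSD is symmetric and bounded: 0 ≤ JSD ≤ log(2).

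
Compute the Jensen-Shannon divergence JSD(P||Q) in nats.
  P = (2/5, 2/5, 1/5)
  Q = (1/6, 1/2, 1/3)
0.0360 nats

Jensen-Shannon divergence is:
JSD(P||Q) = 0.5 × D_KL(P||M) + 0.5 × D_KL(Q||M)
where M = 0.5 × (P + Q) is the mixture distribution.

M = 0.5 × (2/5, 2/5, 1/5) + 0.5 × (1/6, 1/2, 1/3) = (0.283333, 9/20, 4/15)

D_KL(P||M) = 0.0333 nats
D_KL(Q||M) = 0.0386 nats

JSD(P||Q) = 0.5 × 0.0333 + 0.5 × 0.0386 = 0.0360 nats

Unlike KL divergence, JSD is symmetric and bounded: 0 ≤ JSD ≤ log(2).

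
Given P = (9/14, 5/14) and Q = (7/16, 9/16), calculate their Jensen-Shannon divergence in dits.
0.0093 dits

Jensen-Shannon divergence is:
JSD(P||Q) = 0.5 × D_KL(P||M) + 0.5 × D_KL(Q||M)
where M = 0.5 × (P + Q) is the mixture distribution.

M = 0.5 × (9/14, 5/14) + 0.5 × (7/16, 9/16) = (0.540179, 0.459821)

D_KL(P||M) = 0.0094 dits
D_KL(Q||M) = 0.0092 dits

JSD(P||Q) = 0.5 × 0.0094 + 0.5 × 0.0092 = 0.0093 dits

Unlike KL divergence, JSD is symmetric and bounded: 0 ≤ JSD ≤ log(2).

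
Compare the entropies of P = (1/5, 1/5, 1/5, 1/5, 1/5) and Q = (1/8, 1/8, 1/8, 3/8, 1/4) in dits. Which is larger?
P

Computing entropies in dits:
H(P) = 0.6990
H(Q) = 0.6489

Distribution P has higher entropy.

Intuition: The distribution closer to uniform (more spread out) has higher entropy.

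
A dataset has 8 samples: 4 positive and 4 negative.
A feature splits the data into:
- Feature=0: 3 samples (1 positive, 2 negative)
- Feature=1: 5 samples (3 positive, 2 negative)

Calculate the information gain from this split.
0.0488 bits

Information Gain = H(Y) - H(Y|Feature)

Before split:
P(positive) = 4/8 = 0.5000
H(Y) = 1.0000 bits

After split:
Feature=0: H = 0.9183 bits (weight = 3/8)
Feature=1: H = 0.9710 bits (weight = 5/8)
H(Y|Feature) = (3/8)×0.9183 + (5/8)×0.9710 = 0.9512 bits

Information Gain = 1.0000 - 0.9512 = 0.0488 bits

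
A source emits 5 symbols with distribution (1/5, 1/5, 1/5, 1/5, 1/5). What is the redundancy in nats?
0.0000 nats

Redundancy measures how far a source is from maximum entropy:
R = H_max - H(X)

Maximum entropy for 5 symbols: H_max = log_e(5) = 1.6094 nats
Actual entropy: H(X) = 1.6094 nats
Redundancy: R = 1.6094 - 1.6094 = 0.0000 nats

This redundancy represents potential for compression: the source could be compressed by 0.0000 nats per symbol.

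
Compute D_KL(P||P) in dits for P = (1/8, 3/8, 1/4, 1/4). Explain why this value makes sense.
0.0000 dits

KL divergence satisfies the Gibbs inequality: D_KL(P||Q) ≥ 0 for all distributions P, Q.

D_KL(P||Q) = Σ p(x) log(p(x)/q(x))
Each term is p(x) × log_10(p(x)/p(x)) = p(x) × log_10(1) = 0, so the sum is 0.
D_KL(P||Q) = 0.0000 dits

When P = Q, the KL divergence is exactly 0, as there is no 'divergence' between identical distributions.

This non-negativity is a fundamental property: relative entropy cannot be negative because it measures how different Q is from P.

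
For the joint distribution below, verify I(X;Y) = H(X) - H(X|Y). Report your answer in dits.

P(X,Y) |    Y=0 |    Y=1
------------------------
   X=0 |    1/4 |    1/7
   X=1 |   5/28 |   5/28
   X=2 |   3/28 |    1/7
I(X;Y) = 0.0064 dits

Mutual information has multiple equivalent forms:
- I(X;Y) = H(X) - H(X|Y)
- I(X;Y) = H(Y) - H(Y|X)
- I(X;Y) = H(X) + H(Y) - H(X,Y)

Computing all quantities:
H(X) = 0.4696, H(Y) = 0.2999, H(X,Y) = 0.7631
H(X|Y) = 0.4632, H(Y|X) = 0.2935

Verification:
H(X) - H(X|Y) = 0.4696 - 0.4632 = 0.0064
H(Y) - H(Y|X) = 0.2999 - 0.2935 = 0.0064
H(X) + H(Y) - H(X,Y) = 0.4696 + 0.2999 - 0.7631 = 0.0064

All forms give I(X;Y) = 0.0064 dits. ✓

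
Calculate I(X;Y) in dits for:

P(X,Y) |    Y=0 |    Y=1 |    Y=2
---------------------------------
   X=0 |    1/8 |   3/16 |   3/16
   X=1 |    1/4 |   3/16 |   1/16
0.0234 dits

Mutual information: I(X;Y) = H(X) + H(Y) - H(X,Y)

Marginals:
P(X) = (1/2, 1/2), H(X) = 0.3010 dits
P(Y) = (3/8, 3/8, 1/4), H(Y) = 0.4700 dits

Joint entropy: H(X,Y) = 0.7476 dits

I(X;Y) = 0.3010 + 0.4700 - 0.7476 = 0.0234 dits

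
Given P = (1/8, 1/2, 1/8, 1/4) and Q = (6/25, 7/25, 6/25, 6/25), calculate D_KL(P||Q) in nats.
0.1370 nats

KL divergence: D_KL(P||Q) = Σ p(x) log(p(x)/q(x))

Computing term by term:
  x=0: 1/8 × log_e[(1/8)/(6/25)] = 1/8 × -0.6523 = -0.0815
  x=1: 1/2 × log_e[(1/2)/(7/25)] = 1/2 × 0.5798 = 0.2899
  x=2: 1/8 × log_e[(1/8)/(6/25)] = 1/8 × -0.6523 = -0.0815
  x=3: 1/4 × log_e[(1/4)/(6/25)] = 1/4 × 0.0408 = 0.0102

D_KL(P||Q) = 0.1370 nats

Note: KL divergence is always non-negative and equals 0 iff P = Q.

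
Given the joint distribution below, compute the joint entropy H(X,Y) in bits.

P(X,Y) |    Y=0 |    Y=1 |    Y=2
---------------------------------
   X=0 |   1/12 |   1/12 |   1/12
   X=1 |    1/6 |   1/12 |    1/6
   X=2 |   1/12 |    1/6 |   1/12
3.0850 bits

Joint entropy is H(X,Y) = -Σ_{x,y} p(x,y) log p(x,y).

Summing over all non-zero entries:
H(X,Y) = -[1/12·log_2(1/12) + 1/12·log_2(1/12) + 1/12·log_2(1/12) + 1/6·log_2(1/6) + 1/12·log_2(1/12) + 1/6·log_2(1/6) + 1/12·log_2(1/12) + 1/6·log_2(1/6) + 1/12·log_2(1/12)]
H(X,Y) = 3.0850 bits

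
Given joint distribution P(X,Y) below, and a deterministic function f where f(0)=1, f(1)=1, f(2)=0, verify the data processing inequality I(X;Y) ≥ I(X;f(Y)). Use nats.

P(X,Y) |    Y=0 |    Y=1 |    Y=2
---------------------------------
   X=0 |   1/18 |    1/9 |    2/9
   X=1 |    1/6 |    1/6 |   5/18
I(X;Y) = 0.0129, I(X;f(Y)) = 0.0065, inequality holds: 0.0129 ≥ 0.0065

Data Processing Inequality: For any Markov chain X → Y → Z, we have I(X;Y) ≥ I(X;Z).

Here Z = f(Y) is a deterministic function of Y, forming X → Y → Z.

Original I(X;Y) = 0.0129 nats

After applying f:
P(X,Z) where Z=f(Y):
- P(X,Z=0) = P(X,Y=2)
- P(X,Z=1) = P(X,Y=0) + P(X,Y=1)

I(X;Z) = I(X;f(Y)) = 0.0065 nats

Verification: 0.0129 ≥ 0.0065 ✓

Information cannot be created by processing; the function f can only lose information about X.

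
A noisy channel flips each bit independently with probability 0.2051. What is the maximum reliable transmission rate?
0.2680 bits

For a binary symmetric channel (BSC) with error probability p:
Capacity C = 1 - H(p) bits per symbol

where H(p) = -p log₂(p) - (1-p) log₂(1-p) is the binary entropy function.

H(0.2051) = 0.7320 bits
C = 1 - 0.7320 = 0.2680 bits per symbol

This means we can reliably transmit up to 0.2680 bits of information per channel use.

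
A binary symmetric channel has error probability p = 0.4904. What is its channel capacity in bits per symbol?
0.0003 bits

For a binary symmetric channel (BSC) with error probability p:
Capacity C = 1 - H(p) bits per symbol

where H(p) = -p log₂(p) - (1-p) log₂(1-p) is the binary entropy function.

H(0.4904) = 0.9997 bits
C = 1 - 0.9997 = 0.0003 bits per symbol

This means we can reliably transmit up to 0.0003 bits of information per channel use.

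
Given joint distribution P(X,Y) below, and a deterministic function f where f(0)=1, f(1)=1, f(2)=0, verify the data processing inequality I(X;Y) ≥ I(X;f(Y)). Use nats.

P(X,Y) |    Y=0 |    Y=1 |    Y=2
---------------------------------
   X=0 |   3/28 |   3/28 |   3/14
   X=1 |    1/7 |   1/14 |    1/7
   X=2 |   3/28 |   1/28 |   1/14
I(X;Y) = 0.0219, I(X;f(Y)) = 0.0091, inequality holds: 0.0219 ≥ 0.0091

Data Processing Inequality: For any Markov chain X → Y → Z, we have I(X;Y) ≥ I(X;Z).

Here Z = f(Y) is a deterministic function of Y, forming X → Y → Z.

Original I(X;Y) = 0.0219 nats

After applying f:
P(X,Z) where Z=f(Y):
- P(X,Z=0) = P(X,Y=2)
- P(X,Z=1) = P(X,Y=0) + P(X,Y=1)

I(X;Z) = I(X;f(Y)) = 0.0091 nats

Verification: 0.0219 ≥ 0.0091 ✓

Information cannot be created by processing; the function f can only lose information about X.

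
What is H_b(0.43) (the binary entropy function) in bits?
0.9858 bits

The binary entropy function is:
H(p) = -p log(p) - (1-p) log(1-p)

H(0.43) = -0.43 × log_2(0.43) - 0.57 × log_2(0.57)
H(0.43) = 0.9858 bits

Note: Binary entropy is maximized at p=0.5 (H=1 bit) and minimized at p=0 or p=1 (H=0).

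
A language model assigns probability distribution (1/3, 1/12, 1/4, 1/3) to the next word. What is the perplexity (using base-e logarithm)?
3.6185

Perplexity is e^H (or exp(H) for natural log).

First, H = -Σ p log p = 1.2861 nats
Perplexity = e^1.2861 = 3.6185

Interpretation: The model's uncertainty is equivalent to choosing uniformly among 3.6 options.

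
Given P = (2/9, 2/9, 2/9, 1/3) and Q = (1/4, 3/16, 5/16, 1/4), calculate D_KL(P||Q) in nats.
0.0317 nats

KL divergence: D_KL(P||Q) = Σ p(x) log(p(x)/q(x))

Computing term by term:
  x=0: 2/9 × log_e[(2/9)/(1/4)] = 2/9 × -0.1178 = -0.0262
  x=1: 2/9 × log_e[(2/9)/(3/16)] = 2/9 × 0.1699 = 0.0378
  x=2: 2/9 × log_e[(2/9)/(5/16)] = 2/9 × -0.3409 = -0.0758
  x=3: 1/3 × log_e[(1/3)/(1/4)] = 1/3 × 0.2877 = 0.0959

D_KL(P||Q) = 0.0317 nats

Note: KL divergence is always non-negative and equals 0 iff P = Q.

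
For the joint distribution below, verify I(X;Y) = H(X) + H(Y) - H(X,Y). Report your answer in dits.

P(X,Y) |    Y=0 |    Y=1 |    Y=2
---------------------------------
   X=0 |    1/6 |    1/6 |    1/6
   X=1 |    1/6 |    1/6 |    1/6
I(X;Y) = 0.0000 dits

Mutual information has multiple equivalent forms:
- I(X;Y) = H(X) - H(X|Y)
- I(X;Y) = H(Y) - H(Y|X)
- I(X;Y) = H(X) + H(Y) - H(X,Y)

Computing all quantities:
H(X) = 0.3010, H(Y) = 0.4771, H(X,Y) = 0.7782
H(X|Y) = 0.3010, H(Y|X) = 0.4771

Verification:
H(X) - H(X|Y) = 0.3010 - 0.3010 = 0.0000
H(Y) - H(Y|X) = 0.4771 - 0.4771 = 0.0000
H(X) + H(Y) - H(X,Y) = 0.3010 + 0.4771 - 0.7782 = 0.0000

All forms give I(X;Y) = 0.0000 dits. ✓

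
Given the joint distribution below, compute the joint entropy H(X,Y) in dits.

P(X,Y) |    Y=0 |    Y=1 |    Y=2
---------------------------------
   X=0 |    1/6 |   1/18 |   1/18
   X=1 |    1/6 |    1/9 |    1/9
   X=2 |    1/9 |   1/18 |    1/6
0.9164 dits

Joint entropy is H(X,Y) = -Σ_{x,y} p(x,y) log p(x,y).

Summing over all non-zero entries:
H(X,Y) = -[1/6·log_10(1/6) + 1/18·log_10(1/18) + 1/18·log_10(1/18) + 1/6·log_10(1/6) + 1/9·log_10(1/9) + 1/9·log_10(1/9) + 1/9·log_10(1/9) + 1/18·log_10(1/18) + 1/6·log_10(1/6)]
H(X,Y) = 0.9164 dits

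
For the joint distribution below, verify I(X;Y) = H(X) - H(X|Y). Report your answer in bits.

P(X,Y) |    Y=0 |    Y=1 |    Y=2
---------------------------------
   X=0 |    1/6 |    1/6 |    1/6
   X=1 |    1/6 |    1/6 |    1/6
I(X;Y) = 0.0000 bits

Mutual information has multiple equivalent forms:
- I(X;Y) = H(X) - H(X|Y)
- I(X;Y) = H(Y) - H(Y|X)
- I(X;Y) = H(X) + H(Y) - H(X,Y)

Computing all quantities:
H(X) = 1.0000, H(Y) = 1.5850, H(X,Y) = 2.5850
H(X|Y) = 1.0000, H(Y|X) = 1.5850

Verification:
H(X) - H(X|Y) = 1.0000 - 1.0000 = 0.0000
H(Y) - H(Y|X) = 1.5850 - 1.5850 = 0.0000
H(X) + H(Y) - H(X,Y) = 1.0000 + 1.5850 - 2.5850 = 0.0000

All forms give I(X;Y) = 0.0000 bits. ✓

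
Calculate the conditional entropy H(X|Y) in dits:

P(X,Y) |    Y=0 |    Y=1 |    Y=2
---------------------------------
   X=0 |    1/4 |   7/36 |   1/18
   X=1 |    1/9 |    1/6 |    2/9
0.2654 dits

Using the chain rule: H(X|Y) = H(X,Y) - H(Y)

First, compute H(X,Y) = 0.7394 dits

Marginal P(Y) = (13/36, 13/36, 5/18)
H(Y) = 0.4740 dits

H(X|Y) = H(X,Y) - H(Y) = 0.7394 - 0.4740 = 0.2654 dits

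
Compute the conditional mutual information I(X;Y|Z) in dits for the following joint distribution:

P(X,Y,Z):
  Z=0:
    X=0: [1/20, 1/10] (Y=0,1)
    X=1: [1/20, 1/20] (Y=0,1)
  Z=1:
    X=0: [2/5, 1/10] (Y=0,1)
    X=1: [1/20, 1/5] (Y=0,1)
0.0577 dits

Conditional mutual information: I(X;Y|Z) = H(X|Z) + H(Y|Z) - H(X,Y|Z)

H(Z) = 0.2442
H(X,Z) = 0.5246 → H(X|Z) = 0.2804
H(Y,Z) = 0.5365 → H(Y|Z) = 0.2923
H(X,Y,Z) = 0.7592 → H(X,Y|Z) = 0.5150

I(X;Y|Z) = 0.2804 + 0.2923 - 0.5150 = 0.0577 dits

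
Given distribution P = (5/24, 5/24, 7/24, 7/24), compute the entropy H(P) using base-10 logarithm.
0.5960 dits

Shannon entropy is H(X) = -Σ p(x) log p(x).

For P = (5/24, 5/24, 7/24, 7/24):
H = -5/24 × log_10(5/24) -5/24 × log_10(5/24) -7/24 × log_10(7/24) -7/24 × log_10(7/24)
H = 0.5960 dits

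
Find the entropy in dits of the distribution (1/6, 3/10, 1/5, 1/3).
0.5854 dits

Shannon entropy is H(X) = -Σ p(x) log p(x).

For P = (1/6, 3/10, 1/5, 1/3):
H = -1/6 × log_10(1/6) -3/10 × log_10(3/10) -1/5 × log_10(1/5) -1/3 × log_10(1/3)
H = 0.5854 dits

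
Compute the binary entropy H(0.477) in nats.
0.6921 nats

The binary entropy function is:
H(p) = -p log(p) - (1-p) log(1-p)

H(0.477) = -0.477 × log_e(0.477) - 0.523 × log_e(0.523)
H(0.477) = 0.6921 nats

Note: Binary entropy is maximized at p=0.5 (H=1 bit) and minimized at p=0 or p=1 (H=0).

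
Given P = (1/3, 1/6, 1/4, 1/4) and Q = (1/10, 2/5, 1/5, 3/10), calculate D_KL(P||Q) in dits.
0.1154 dits

KL divergence: D_KL(P||Q) = Σ p(x) log(p(x)/q(x))

Computing term by term:
  x=0: 1/3 × log_10[(1/3)/(1/10)] = 1/3 × 0.5229 = 0.1743
  x=1: 1/6 × log_10[(1/6)/(2/5)] = 1/6 × -0.3802 = -0.0634
  x=2: 1/4 × log_10[(1/4)/(1/5)] = 1/4 × 0.0969 = 0.0242
  x=3: 1/4 × log_10[(1/4)/(3/10)] = 1/4 × -0.0792 = -0.0198

D_KL(P||Q) = 0.1154 dits

Note: KL divergence is always non-negative and equals 0 iff P = Q.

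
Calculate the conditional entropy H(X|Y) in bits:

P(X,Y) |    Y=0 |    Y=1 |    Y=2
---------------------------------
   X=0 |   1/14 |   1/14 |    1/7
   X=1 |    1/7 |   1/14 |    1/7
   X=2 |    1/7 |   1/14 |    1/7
1.5625 bits

Using the chain rule: H(X|Y) = H(X,Y) - H(Y)

First, compute H(X,Y) = 3.0931 bits

Marginal P(Y) = (5/14, 3/14, 3/7)
H(Y) = 1.5306 bits

H(X|Y) = H(X,Y) - H(Y) = 3.0931 - 1.5306 = 1.5625 bits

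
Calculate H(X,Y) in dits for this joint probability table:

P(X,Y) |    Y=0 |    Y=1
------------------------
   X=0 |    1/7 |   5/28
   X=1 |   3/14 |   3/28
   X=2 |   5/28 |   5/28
0.7688 dits

Joint entropy is H(X,Y) = -Σ_{x,y} p(x,y) log p(x,y).

Summing over all non-zero entries:
H(X,Y) = -[1/7·log_10(1/7) + 5/28·log_10(5/28) + 3/14·log_10(3/14) + 3/28·log_10(3/28) + 5/28·log_10(5/28) + 5/28·log_10(5/28)]
H(X,Y) = 0.7688 dits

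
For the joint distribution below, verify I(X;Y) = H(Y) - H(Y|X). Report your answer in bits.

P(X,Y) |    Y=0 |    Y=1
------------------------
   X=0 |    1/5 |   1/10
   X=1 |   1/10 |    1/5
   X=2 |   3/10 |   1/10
I(X;Y) = 0.0955 bits

Mutual information has multiple equivalent forms:
- I(X;Y) = H(X) - H(X|Y)
- I(X;Y) = H(Y) - H(Y|X)
- I(X;Y) = H(X) + H(Y) - H(X,Y)

Computing all quantities:
H(X) = 1.5710, H(Y) = 0.9710, H(X,Y) = 2.4464
H(X|Y) = 1.4755, H(Y|X) = 0.8755

Verification:
H(X) - H(X|Y) = 1.5710 - 1.4755 = 0.0955
H(Y) - H(Y|X) = 0.9710 - 0.8755 = 0.0955
H(X) + H(Y) - H(X,Y) = 1.5710 + 0.9710 - 2.4464 = 0.0955

All forms give I(X;Y) = 0.0955 bits. ✓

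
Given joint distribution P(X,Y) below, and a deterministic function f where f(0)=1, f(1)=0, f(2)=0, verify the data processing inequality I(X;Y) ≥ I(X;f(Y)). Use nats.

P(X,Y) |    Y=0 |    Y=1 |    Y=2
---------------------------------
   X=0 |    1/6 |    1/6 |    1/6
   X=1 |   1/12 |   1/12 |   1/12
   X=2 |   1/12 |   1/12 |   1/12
I(X;Y) = 0.0000, I(X;f(Y)) = 0.0000, inequality holds: 0.0000 ≥ 0.0000

Data Processing Inequality: For any Markov chain X → Y → Z, we have I(X;Y) ≥ I(X;Z).

Here Z = f(Y) is a deterministic function of Y, forming X → Y → Z.

Original I(X;Y) = 0.0000 nats

After applying f:
P(X,Z) where Z=f(Y):
- P(X,Z=0) = P(X,Y=1) + P(X,Y=2)
- P(X,Z=1) = P(X,Y=0)

I(X;Z) = I(X;f(Y)) = 0.0000 nats

Verification: 0.0000 ≥ 0.0000 ✓

Information cannot be created by processing; the function f can only lose information about X.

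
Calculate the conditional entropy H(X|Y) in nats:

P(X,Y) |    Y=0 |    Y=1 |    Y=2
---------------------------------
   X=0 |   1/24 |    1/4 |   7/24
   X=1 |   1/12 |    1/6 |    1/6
0.6604 nats

Using the chain rule: H(X|Y) = H(X,Y) - H(Y)

First, compute H(X,Y) = 1.6427 nats

Marginal P(Y) = (1/8, 5/12, 11/24)
H(Y) = 0.9823 nats

H(X|Y) = H(X,Y) - H(Y) = 1.6427 - 0.9823 = 0.6604 nats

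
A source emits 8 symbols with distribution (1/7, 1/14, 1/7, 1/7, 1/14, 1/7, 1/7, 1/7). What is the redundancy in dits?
0.0150 dits

Redundancy measures how far a source is from maximum entropy:
R = H_max - H(X)

Maximum entropy for 8 symbols: H_max = log_10(8) = 0.9031 dits
Actual entropy: H(X) = 0.8881 dits
Redundancy: R = 0.9031 - 0.8881 = 0.0150 dits

This redundancy represents potential for compression: the source could be compressed by 0.0150 dits per symbol.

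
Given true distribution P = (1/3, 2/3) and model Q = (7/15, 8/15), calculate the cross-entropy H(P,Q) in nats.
0.6731 nats

Cross-entropy: H(P,Q) = -Σ p(x) log q(x)

Alternatively: H(P,Q) = H(P) + D_KL(P||Q)
H(P) = 0.6365 nats
D_KL(P||Q) = 0.0366 nats

H(P,Q) = 0.6365 + 0.0366 = 0.6731 nats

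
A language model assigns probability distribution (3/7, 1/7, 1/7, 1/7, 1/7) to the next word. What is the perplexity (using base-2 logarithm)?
4.3714

Perplexity is 2^H (or exp(H) for natural log).

First, H = -Σ p log p = 2.1281 bits
Perplexity = 2^2.1281 = 4.3714

Interpretation: The model's uncertainty is equivalent to choosing uniformly among 4.4 options.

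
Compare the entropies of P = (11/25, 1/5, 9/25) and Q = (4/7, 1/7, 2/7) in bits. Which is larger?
P

Computing entropies in bits:
H(P) = 1.5161
H(Q) = 1.3788

Distribution P has higher entropy.

Intuition: The distribution closer to uniform (more spread out) has higher entropy.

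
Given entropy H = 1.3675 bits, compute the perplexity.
2.5802

Perplexity is 2^H (or exp(H) for natural log).

H = 1.3675 bits
Perplexity = 2^1.3675 = 2.5802

Interpretation: The model's uncertainty is equivalent to choosing uniformly among 2.6 options.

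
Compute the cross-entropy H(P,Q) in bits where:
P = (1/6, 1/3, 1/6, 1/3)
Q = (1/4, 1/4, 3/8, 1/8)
2.2358 bits

Cross-entropy: H(P,Q) = -Σ p(x) log q(x)

Alternatively: H(P,Q) = H(P) + D_KL(P||Q)
H(P) = 1.9183 bits
D_KL(P||Q) = 0.3175 bits

H(P,Q) = 1.9183 + 0.3175 = 2.2358 bits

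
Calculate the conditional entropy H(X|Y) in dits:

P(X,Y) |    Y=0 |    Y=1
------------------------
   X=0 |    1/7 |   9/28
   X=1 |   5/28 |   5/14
0.2998 dits

Using the chain rule: H(X|Y) = H(X,Y) - H(Y)

First, compute H(X,Y) = 0.5725 dits

Marginal P(Y) = (9/28, 19/28)
H(Y) = 0.2727 dits

H(X|Y) = H(X,Y) - H(Y) = 0.5725 - 0.2727 = 0.2998 dits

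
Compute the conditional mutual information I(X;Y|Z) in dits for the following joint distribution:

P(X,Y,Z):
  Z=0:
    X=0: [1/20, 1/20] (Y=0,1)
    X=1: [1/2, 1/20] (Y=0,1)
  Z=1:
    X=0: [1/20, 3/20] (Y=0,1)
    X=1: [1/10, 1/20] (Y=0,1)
0.0318 dits

Conditional mutual information: I(X;Y|Z) = H(X|Z) + H(Y|Z) - H(X,Y|Z)

H(Z) = 0.2812
H(X,Z) = 0.5062 → H(X|Z) = 0.2250
H(Y,Z) = 0.5062 → H(Y|Z) = 0.2250
H(X,Y,Z) = 0.6994 → H(X,Y|Z) = 0.4182

I(X;Y|Z) = 0.2250 + 0.2250 - 0.4182 = 0.0318 dits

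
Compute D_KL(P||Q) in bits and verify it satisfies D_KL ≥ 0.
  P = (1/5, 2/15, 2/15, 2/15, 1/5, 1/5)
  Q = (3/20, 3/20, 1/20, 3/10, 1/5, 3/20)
0.1760 bits

KL divergence satisfies the Gibbs inequality: D_KL(P||Q) ≥ 0 for all distributions P, Q.

D_KL(P||Q) = Σ p(x) log(p(x)/q(x))
Term by term:
  x=0: 1/5 × log_2[(1/5)/(3/20)] = 0.0830
  x=1: 2/15 × log_2[(2/15)/(3/20)] = -0.0227
  x=2: 2/15 × log_2[(2/15)/(1/20)] = 0.1887
  x=3: 2/15 × log_2[(2/15)/(3/10)] = -0.1560
  x=4: 1/5 × log_2[(1/5)/(1/5)] = 0.0000
  x=5: 1/5 × log_2[(1/5)/(3/20)] = 0.0830
D_KL(P||Q) = 0.1760 bits

D_KL(P||Q) = 0.1760 ≥ 0 ✓

This non-negativity is a fundamental property: relative entropy cannot be negative because it measures how different Q is from P.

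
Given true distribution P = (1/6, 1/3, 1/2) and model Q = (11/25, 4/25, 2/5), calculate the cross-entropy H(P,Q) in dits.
0.5237 dits

Cross-entropy: H(P,Q) = -Σ p(x) log q(x)

Alternatively: H(P,Q) = H(P) + D_KL(P||Q)
H(P) = 0.4392 dits
D_KL(P||Q) = 0.0844 dits

H(P,Q) = 0.4392 + 0.0844 = 0.5237 dits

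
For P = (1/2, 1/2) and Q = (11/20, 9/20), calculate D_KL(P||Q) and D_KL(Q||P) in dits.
D_KL(P||Q) = 0.0022, D_KL(Q||P) = 0.0022

KL divergence is not symmetric: D_KL(P||Q) ≠ D_KL(Q||P) in general.

D_KL(P||Q) = 0.0022 dits
D_KL(Q||P) = 0.0022 dits

In this case they happen to be equal (to 4 decimal places).

This asymmetry is why KL divergence is not a true distance metric.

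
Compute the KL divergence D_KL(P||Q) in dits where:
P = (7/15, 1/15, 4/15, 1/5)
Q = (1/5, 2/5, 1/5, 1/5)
0.1532 dits

KL divergence: D_KL(P||Q) = Σ p(x) log(p(x)/q(x))

Computing term by term:
  x=0: 7/15 × log_10[(7/15)/(1/5)] = 7/15 × 0.3680 = 0.1717
  x=1: 1/15 × log_10[(1/15)/(2/5)] = 1/15 × -0.7782 = -0.0519
  x=2: 4/15 × log_10[(4/15)/(1/5)] = 4/15 × 0.1249 = 0.0333
  x=3: 1/5 × log_10[(1/5)/(1/5)] = 1/5 × 0.0000 = 0.0000

D_KL(P||Q) = 0.1532 dits

Note: KL divergence is always non-negative and equals 0 iff P = Q.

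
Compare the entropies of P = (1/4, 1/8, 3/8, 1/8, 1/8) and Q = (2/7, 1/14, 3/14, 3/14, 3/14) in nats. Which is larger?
Q

Computing entropies in nats:
H(P) = 1.4942
H(Q) = 1.5367

Distribution Q has higher entropy.

Intuition: The distribution closer to uniform (more spread out) has higher entropy.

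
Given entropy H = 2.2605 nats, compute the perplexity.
9.5879

Perplexity is e^H (or exp(H) for natural log).

H = 2.2605 nats
Perplexity = e^2.2605 = 9.5879

Interpretation: The model's uncertainty is equivalent to choosing uniformly among 9.6 options.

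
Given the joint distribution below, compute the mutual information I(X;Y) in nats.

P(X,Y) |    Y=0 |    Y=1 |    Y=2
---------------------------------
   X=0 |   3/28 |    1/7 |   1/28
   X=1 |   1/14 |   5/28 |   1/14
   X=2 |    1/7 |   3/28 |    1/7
0.0481 nats

Mutual information: I(X;Y) = H(X) + H(Y) - H(X,Y)

Marginals:
P(X) = (2/7, 9/28, 11/28), H(X) = 1.0898 nats
P(Y) = (9/28, 3/7, 1/4), H(Y) = 1.0745 nats

Joint entropy: H(X,Y) = 2.1162 nats

I(X;Y) = 1.0898 + 1.0745 - 2.1162 = 0.0481 nats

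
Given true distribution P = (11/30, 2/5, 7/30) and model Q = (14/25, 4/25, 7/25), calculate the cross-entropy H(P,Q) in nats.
1.2427 nats

Cross-entropy: H(P,Q) = -Σ p(x) log q(x)

Alternatively: H(P,Q) = H(P) + D_KL(P||Q)
H(P) = 1.0740 nats
D_KL(P||Q) = 0.1687 nats

H(P,Q) = 1.0740 + 0.1687 = 1.2427 nats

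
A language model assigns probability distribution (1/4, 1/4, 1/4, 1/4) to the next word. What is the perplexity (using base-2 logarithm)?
4.0000

Perplexity is 2^H (or exp(H) for natural log).

First, H = -Σ p log p = 2.0000 bits
Perplexity = 2^2.0000 = 4.0000

Interpretation: The model's uncertainty is equivalent to choosing uniformly among 4.0 options.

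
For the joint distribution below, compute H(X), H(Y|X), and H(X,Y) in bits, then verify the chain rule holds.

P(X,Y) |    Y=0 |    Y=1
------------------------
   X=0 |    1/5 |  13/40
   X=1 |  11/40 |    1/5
H(X,Y) = 1.9679, H(X) = 0.9982, H(Y|X) = 0.9697 (all in bits)

Chain rule: H(X,Y) = H(X) + H(Y|X)

Left side — joint entropy directly:
H(X,Y) = -Σ p(x,y) log p(x,y) = 1.9679 bits

Right side — compute H(Y|X) from the conditional distributions:
P(X) = (21/40, 19/40), so H(X) = 0.9982 bits
H(Y|X) = Σ_x P(X=x) · H(Y|X=x):
  P(Y|X=0) = (8/21, 13/21), H(Y|X=0) = 0.9587, weight P(X=0) = 21/40
  P(Y|X=1) = (11/19, 8/19), H(Y|X=1) = 0.9819, weight P(X=1) = 19/40
H(Y|X) = 0.9697 bits

H(X) + H(Y|X) = 0.9982 + 0.9697 = 1.9679 bits

Both sides equal 1.9679 bits. ✓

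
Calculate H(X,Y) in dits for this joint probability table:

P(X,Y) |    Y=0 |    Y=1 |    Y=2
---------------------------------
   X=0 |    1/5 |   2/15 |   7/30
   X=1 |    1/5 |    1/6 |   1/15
0.7518 dits

Joint entropy is H(X,Y) = -Σ_{x,y} p(x,y) log p(x,y).

Summing over all non-zero entries:
H(X,Y) = -[1/5·log_10(1/5) + 2/15·log_10(2/15) + 7/30·log_10(7/30) + 1/5·log_10(1/5) + 1/6·log_10(1/6) + 1/15·log_10(1/15)]
H(X,Y) = 0.7518 dits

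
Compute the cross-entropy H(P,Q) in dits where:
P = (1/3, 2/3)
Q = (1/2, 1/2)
0.3010 dits

Cross-entropy: H(P,Q) = -Σ p(x) log q(x)

Alternatively: H(P,Q) = H(P) + D_KL(P||Q)
H(P) = 0.2764 dits
D_KL(P||Q) = 0.0246 dits

H(P,Q) = 0.2764 + 0.0246 = 0.3010 dits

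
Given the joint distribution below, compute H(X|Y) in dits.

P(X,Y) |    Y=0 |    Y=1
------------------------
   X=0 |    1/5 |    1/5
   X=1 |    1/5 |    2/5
0.2863 dits

Using the chain rule: H(X|Y) = H(X,Y) - H(Y)

First, compute H(X,Y) = 0.5786 dits

Marginal P(Y) = (2/5, 3/5)
H(Y) = 0.2923 dits

H(X|Y) = H(X,Y) - H(Y) = 0.5786 - 0.2923 = 0.2863 dits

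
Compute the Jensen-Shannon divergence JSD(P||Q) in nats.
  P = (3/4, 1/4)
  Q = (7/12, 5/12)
0.0157 nats

Jensen-Shannon divergence is:
JSD(P||Q) = 0.5 × D_KL(P||M) + 0.5 × D_KL(Q||M)
where M = 0.5 × (P + Q) is the mixture distribution.

M = 0.5 × (3/4, 1/4) + 0.5 × (7/12, 5/12) = (2/3, 1/3)

D_KL(P||M) = 0.0164 nats
D_KL(Q||M) = 0.0151 nats

JSD(P||Q) = 0.5 × 0.0164 + 0.5 × 0.0151 = 0.0157 nats

Unlike KL divergence, JSD is symmetric and bounded: 0 ≤ JSD ≤ log(2).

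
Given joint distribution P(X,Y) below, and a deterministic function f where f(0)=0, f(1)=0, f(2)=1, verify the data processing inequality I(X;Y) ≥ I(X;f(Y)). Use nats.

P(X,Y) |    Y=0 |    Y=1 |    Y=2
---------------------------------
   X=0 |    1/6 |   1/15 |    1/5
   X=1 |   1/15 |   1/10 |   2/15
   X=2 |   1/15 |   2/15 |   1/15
I(X;Y) = 0.0547, I(X;f(Y)) = 0.0179, inequality holds: 0.0547 ≥ 0.0179

Data Processing Inequality: For any Markov chain X → Y → Z, we have I(X;Y) ≥ I(X;Z).

Here Z = f(Y) is a deterministic function of Y, forming X → Y → Z.

Original I(X;Y) = 0.0547 nats

After applying f:
P(X,Z) where Z=f(Y):
- P(X,Z=0) = P(X,Y=0) + P(X,Y=1)
- P(X,Z=1) = P(X,Y=2)

I(X;Z) = I(X;f(Y)) = 0.0179 nats

Verification: 0.0547 ≥ 0.0179 ✓

Information cannot be created by processing; the function f can only lose information about X.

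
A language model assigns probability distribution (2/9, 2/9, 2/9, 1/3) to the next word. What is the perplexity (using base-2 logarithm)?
3.9311

Perplexity is 2^H (or exp(H) for natural log).

First, H = -Σ p log p = 1.9749 bits
Perplexity = 2^1.9749 = 3.9311

Interpretation: The model's uncertainty is equivalent to choosing uniformly among 3.9 options.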